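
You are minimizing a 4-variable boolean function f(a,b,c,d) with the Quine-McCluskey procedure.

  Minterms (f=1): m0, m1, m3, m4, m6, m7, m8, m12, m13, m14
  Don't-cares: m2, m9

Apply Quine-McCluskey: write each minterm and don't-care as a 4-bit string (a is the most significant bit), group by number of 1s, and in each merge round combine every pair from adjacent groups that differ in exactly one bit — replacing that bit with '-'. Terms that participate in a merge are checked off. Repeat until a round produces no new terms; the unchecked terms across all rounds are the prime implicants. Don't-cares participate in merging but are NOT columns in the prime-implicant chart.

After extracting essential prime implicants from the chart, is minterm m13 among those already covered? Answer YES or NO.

YES

[col 0] 0000*, 0001*, 0010*, 0011*, 0100*, 0110*, 0111*, 1000*, 1001*, 1100*, 1101*, 1110*
[col 1] -000*, -001*, -100*, -110*, 0-00*, 0-10*, 0-11*, 00-0*, 00-1*, 000-*, 001-*, 01-0*, 011-*, 1-00*, 1-01*, 100-*, 11-0*, 110-*
[col 2] --00, -00-, -1-0, 0--0, 0-1-, 00--, 1-0-
Prime implicants: --00, -00-, -1-0, 0--0, 0-1-, 00--, 1-0-
PI chart (minterm → PIs covering it):
  0 | --00,-00-,0--0,00--
  1 | -00-,00--
  3 | 0-1-,00--
  4 | --00,-1-0,0--0
  6 | -1-0,0--0,0-1-
  7 | 0-1-  (sole → essential)
  8 | --00,-00-,1-0-
  12 | --00,-1-0,1-0-
  13 | 1-0-  (sole → essential)
  14 | -1-0  (sole → essential)
Essential prime implicants: -1-0, 0-1-, 1-0-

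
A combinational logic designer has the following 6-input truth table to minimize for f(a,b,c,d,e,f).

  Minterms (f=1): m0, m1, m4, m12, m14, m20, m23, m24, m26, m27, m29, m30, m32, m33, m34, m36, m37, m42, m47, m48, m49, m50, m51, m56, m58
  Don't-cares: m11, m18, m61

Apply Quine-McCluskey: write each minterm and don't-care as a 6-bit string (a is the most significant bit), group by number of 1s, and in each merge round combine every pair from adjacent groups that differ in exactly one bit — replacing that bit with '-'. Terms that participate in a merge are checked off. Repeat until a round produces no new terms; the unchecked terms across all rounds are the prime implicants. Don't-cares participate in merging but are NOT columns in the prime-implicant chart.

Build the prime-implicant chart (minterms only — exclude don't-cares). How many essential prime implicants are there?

size-2^0 implicants → 000000(✓)  000001(✓)  000100(✓)  001011(✓)  001100(✓)  001110(✓)  010010(✓)  010100(✓)  010111  011000(✓)  011010(✓)  011011(✓)  011101(✓)  011110(✓)  100000(✓)  100001(✓)  100010(✓)  100100(✓)  100101(✓)  101010(✓)  101111  110000(✓)  110001(✓)  110010(✓)  110011(✓)  111000(✓)  111010(✓)  111101(✓)
size-2^1 implicants → -00000(✓)  -00001(✓)  -00100(✓)  -10010(✓)  -11000(✓)  -11010(✓)  -11101  0-0100  0-1011  0-1110  00-100  000-00(✓)  00000-(✓)  0011-0  01-010(✓)  011-10  0110-0(✓)  01101-  1-0000(✓)  1-0001(✓)  1-0010(✓)  1-1010(✓)  10-010(✓)  100-00(✓)  100-01(✓)  1000-0(✓)  10000-(✓)  10010-(✓)  11-000(✓)  11-010(✓)  1100-0(✓)  1100-1(✓)  11000-(✓)  11001-(✓)  1110-0(✓)
size-2^2 implicants → -00-00  -0000-  -1-010  -110-0  1--010  1-00-0  1-000-  100-0-  11-0-0  1100--
Unchecked terms (primes): -00-00, -0000-, -1-010, -110-0, -11101, 0-0100, 0-1011, 0-1110, 00-100, 0011-0, 010111, 011-10, 01101-, 1--010, 1-00-0, 1-000-, 100-0-, 101111, 11-0-0, 1100--
Minterm coverage:
  m0 ⊆ -00-00,-0000-
  m1 ⊆ -0000- [E]
  m4 ⊆ -00-00,0-0100,00-100
  m12 ⊆ 00-100,0011-0
  m14 ⊆ 0-1110,0011-0
  m20 ⊆ 0-0100 [E]
  m23 ⊆ 010111 [E]
  m24 ⊆ -110-0 [E]
  m26 ⊆ -1-010,-110-0,011-10,01101-
  m27 ⊆ 0-1011,01101-
  m29 ⊆ -11101 [E]
  m30 ⊆ 0-1110,011-10
  m32 ⊆ -00-00,-0000-,1-00-0,1-000-,100-0-
  m33 ⊆ -0000-,1-000-,100-0-
  m34 ⊆ 1--010,1-00-0
  m36 ⊆ -00-00,100-0-
  m37 ⊆ 100-0- [E]
  m42 ⊆ 1--010 [E]
  m47 ⊆ 101111 [E]
  m48 ⊆ 1-00-0,1-000-,11-0-0,1100--
  m49 ⊆ 1-000-,1100--
  m50 ⊆ -1-010,1--010,1-00-0,11-0-0,1100--
  m51 ⊆ 1100-- [E]
  m56 ⊆ -110-0,11-0-0
  m58 ⊆ -1-010,-110-0,1--010,11-0-0
E = {-0000-, -110-0, -11101, 0-0100, 010111, 1--010, 100-0-, 101111, 1100--}

9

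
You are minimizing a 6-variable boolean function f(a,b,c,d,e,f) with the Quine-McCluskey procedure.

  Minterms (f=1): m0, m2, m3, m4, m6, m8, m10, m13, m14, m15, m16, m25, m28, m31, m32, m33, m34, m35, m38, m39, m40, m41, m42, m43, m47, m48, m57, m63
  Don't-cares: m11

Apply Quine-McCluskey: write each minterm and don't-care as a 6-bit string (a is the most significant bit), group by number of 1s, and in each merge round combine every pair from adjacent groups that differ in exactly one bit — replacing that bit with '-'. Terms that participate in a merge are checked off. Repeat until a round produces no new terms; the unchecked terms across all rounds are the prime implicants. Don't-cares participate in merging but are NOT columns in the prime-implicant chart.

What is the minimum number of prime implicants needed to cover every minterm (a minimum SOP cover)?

Round 0: 000000✓ 000010✓ 000011✓ 000100✓ 000110✓ 001000✓ 001010✓ 001011✓ 001101✓ 001110✓ 001111✓ 010000✓ 011001✓ 011100 011111✓ 100000✓ 100001✓ 100010✓ 100011✓ 100110✓ 100111✓ 101000✓ 101001✓ 101010✓ 101011✓ 101111✓ 110000✓ 111001✓ 111111✓
Round 1: -00000✓ -00010✓ -00011✓ -00110✓ -01000✓ -01010✓ -01011✓ -01111✓ -10000✓ -11001 -11111✓ 0-0000✓ 0-1111✓ 00-000✓ 00-010✓ 00-011✓ 00-110✓ 000-00✓ 000-10✓ 0000-0✓ 00001-✓ 0001-0✓ 001-10✓ 001-11✓ 0010-0✓ 00101-✓ 0011-1 00111-✓ 1-0000✓ 1-1001 1-1111✓ 10-000✓ 10-001✓ 10-010✓ 10-011✓ 10-111✓ 100-10✓ 100-11✓ 1000-0✓ 1000-1✓ 10000-✓ 10001-✓ 10011-✓ 101-11✓ 1010-0✓ 1010-1✓ 10100-✓ 10101-✓
Round 2: --0000 --1111 -0-000✓ -0-010✓ -0-011✓ -00-10 -000-0✓ -0001-✓ -01-11 -010-0✓ -0101-✓ 00--10 00-0-0✓ 00-01-✓ 000--0 001-1- 10--11 10-0-0✓ 10-0-1✓ 10-00-✓ 10-01-✓ 100-1- 1000--✓ 1010--✓
Round 3: -0-0-0 -0-01- 10-0--
PIs = {--0000, --1111, -0-0-0, -0-01-, -00-10, -01-11, -11001, 00--10, 000--0, 001-1-, 0011-1, 011100, 1-1001, 10--11, 10-0--, 100-1-}
Coverage chart:
  m0: --0000,-0-0-0,000--0
  m2: -0-0-0,-0-01-,-00-10,00--10,000--0
  m3: -0-01- ←essential
  m4: 000--0 ←essential
  m6: -00-10,00--10,000--0
  m8: -0-0-0 ←essential
  m10: -0-0-0,-0-01-,00--10,001-1-
  m13: 0011-1 ←essential
  m14: 00--10,001-1-
  m15: --1111,-01-11,001-1-,0011-1
  m16: --0000 ←essential
  m25: -11001 ←essential
  m28: 011100 ←essential
  m31: --1111 ←essential
  m32: --0000,-0-0-0,10-0--
  m33: 10-0-- ←essential
  m34: -0-0-0,-0-01-,-00-10,10-0--,100-1-
  m35: -0-01-,10--11,10-0--,100-1-
  m38: -00-10,100-1-
  m39: 10--11,100-1-
  m40: -0-0-0,10-0--
  m41: 1-1001,10-0--
  m42: -0-0-0,-0-01-,10-0--
  m43: -0-01-,-01-11,10--11,10-0--
  m47: --1111,-01-11,10--11
  m48: --0000 ←essential
  m57: -11001,1-1001
  m63: --1111 ←essential
Essential: --0000, --1111, -0-0-0, -0-01-, -11001, 000--0, 0011-1, 011100, 10-0--
Petrick residual → 00--10, 100-1-
Min cover (11 terms): c'd'e'f' + cdef + b'd'f' + b'd'e + bcd'e'f + a'b'ef' + a'b'c'f' + a'b'cdf + a'bcde'f' + ab'd' + ab'c'e

11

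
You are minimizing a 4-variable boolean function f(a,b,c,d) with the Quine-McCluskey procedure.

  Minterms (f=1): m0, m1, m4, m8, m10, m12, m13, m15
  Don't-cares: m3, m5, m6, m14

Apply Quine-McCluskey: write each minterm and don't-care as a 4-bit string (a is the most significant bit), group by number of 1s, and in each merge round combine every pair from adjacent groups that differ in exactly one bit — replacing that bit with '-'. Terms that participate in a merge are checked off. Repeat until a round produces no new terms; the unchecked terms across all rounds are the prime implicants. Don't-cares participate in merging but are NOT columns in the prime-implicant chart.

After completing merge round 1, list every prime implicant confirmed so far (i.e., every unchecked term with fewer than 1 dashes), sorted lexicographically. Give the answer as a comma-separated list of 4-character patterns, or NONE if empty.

NONE

Round 0: 0000✓ 0001✓ 0011✓ 0100✓ 0101✓ 0110✓ 1000✓ 1010✓ 1100✓ 1101✓ 1110✓ 1111✓
Round 1: -000✓ -100✓ -101✓ -110✓ 0-00✓ 0-01✓ 00-1 000-✓ 01-0✓ 010-✓ 1-00✓ 1-10✓ 10-0✓ 11-0✓ 11-1✓ 110-✓ 111-✓
Round 2: --00 -1-0 -10- 0-0- 1--0 11--
PIs = {--00, -1-0, -10-, 0-0-, 00-1, 1--0, 11--}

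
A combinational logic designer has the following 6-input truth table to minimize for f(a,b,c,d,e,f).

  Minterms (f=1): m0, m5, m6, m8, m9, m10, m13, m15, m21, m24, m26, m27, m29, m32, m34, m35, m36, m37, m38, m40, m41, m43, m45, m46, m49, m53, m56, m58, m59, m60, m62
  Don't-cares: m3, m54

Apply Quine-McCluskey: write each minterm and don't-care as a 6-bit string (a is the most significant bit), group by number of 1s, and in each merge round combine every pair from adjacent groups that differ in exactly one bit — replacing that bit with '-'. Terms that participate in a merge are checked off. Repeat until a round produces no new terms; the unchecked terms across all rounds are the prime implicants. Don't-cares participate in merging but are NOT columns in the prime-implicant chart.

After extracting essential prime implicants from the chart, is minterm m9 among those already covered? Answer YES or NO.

NO

[col 0] 000000*, 000011*, 000101*, 000110*, 001000*, 001001*, 001010*, 001101*, 001111*, 010101*, 011000*, 011010*, 011011*, 011101*, 100000*, 100010*, 100011*, 100100*, 100101*, 100110*, 101000*, 101001*, 101011*, 101101*, 101110*, 110001*, 110101*, 110110*, 111000*, 111010*, 111011*, 111100*, 111110*
[col 1] -00000*, -00011, -00101*, -00110, -01000*, -01001*, -01101*, -10101*, -11000*, -11010*, -11011*, 0-0101*, 0-1000*, 0-1010*, 0-1101*, 00-000*, 00-101*, 001-01*, 0010-0*, 00100-*, 0011-1, 01-101*, 0110-0*, 01101-*, 1-0101*, 1-0110*, 1-1000*, 1-1011, 1-1110*, 10-000*, 10-011, 10-101*, 10-110*, 100-00*, 100-10*, 1000-0*, 10001-, 1001-0*, 10010-, 101-01*, 1010-1, 10100-*, 11-110*, 110-01, 111-00*, 111-10*, 1110-0*, 11101-*, 1111-0*
[col 2] --0101, --1000, -0-000, -0-101, -01-01, -0100-, -110-0, -1101-, 0--101, 0-10-0, 1--110, 100--0, 111--0
Prime implicants: --0101, --1000, -0-000, -0-101, -00011, -00110, -01-01, -0100-, -110-0, -1101-, 0--101, 0-10-0, 0011-1, 1--110, 1-1011, 10-011, 100--0, 10001-, 10010-, 1010-1, 110-01, 111--0
PI chart (minterm → PIs covering it):
  0 | -0-000  (sole → essential)
  5 | --0101,-0-101,0--101
  6 | -00110  (sole → essential)
  8 | --1000,-0-000,-0100-,0-10-0
  9 | -01-01,-0100-
  10 | 0-10-0  (sole → essential)
  13 | -0-101,-01-01,0--101,0011-1
  15 | 0011-1  (sole → essential)
  21 | --0101,0--101
  24 | --1000,-110-0,0-10-0
  26 | -110-0,-1101-,0-10-0
  27 | -1101-  (sole → essential)
  29 | 0--101  (sole → essential)
  32 | -0-000,100--0
  34 | 100--0,10001-
  35 | -00011,10-011,10001-
  36 | 100--0,10010-
  37 | --0101,-0-101,10010-
  38 | -00110,1--110,100--0
  40 | --1000,-0-000,-0100-
  41 | -01-01,-0100-,1010-1
  43 | 1-1011,10-011,1010-1
  45 | -0-101,-01-01
  46 | 1--110  (sole → essential)
  49 | 110-01  (sole → essential)
  53 | --0101,110-01
  56 | --1000,-110-0,111--0
  58 | -110-0,-1101-,111--0
  59 | -1101-,1-1011
  60 | 111--0  (sole → essential)
  62 | 1--110,111--0
Essential prime implicants: -0-000, -00110, -1101-, 0--101, 0-10-0, 0011-1, 1--110, 110-01, 111--0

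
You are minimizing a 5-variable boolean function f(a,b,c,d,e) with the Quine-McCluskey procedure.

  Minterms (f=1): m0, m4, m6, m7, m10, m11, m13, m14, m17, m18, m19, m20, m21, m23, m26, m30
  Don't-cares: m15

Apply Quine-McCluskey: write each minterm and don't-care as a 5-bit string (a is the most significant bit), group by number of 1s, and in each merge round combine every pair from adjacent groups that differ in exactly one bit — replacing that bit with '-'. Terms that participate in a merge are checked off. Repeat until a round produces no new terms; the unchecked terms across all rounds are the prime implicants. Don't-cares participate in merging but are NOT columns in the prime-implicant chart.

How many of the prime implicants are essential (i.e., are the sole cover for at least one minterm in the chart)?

5

Round 0: 00000✓ 00100✓ 00110✓ 00111✓ 01010✓ 01011✓ 01101✓ 01110✓ 01111✓ 10001✓ 10010✓ 10011✓ 10100✓ 10101✓ 10111✓ 11010✓ 11110✓
Round 1: -0100 -0111 -1010✓ -1110✓ 0-110✓ 0-111✓ 00-00 001-0 0011-✓ 01-10✓ 01-11✓ 0101-✓ 011-1 0111-✓ 1-010 10-01✓ 10-11✓ 100-1✓ 1001- 101-1✓ 1010- 11-10✓
Round 2: -1-10 0-11- 01-1- 10--1
PIs = {-0100, -0111, -1-10, 0-11-, 00-00, 001-0, 01-1-, 011-1, 1-010, 10--1, 1001-, 1010-}
Coverage chart:
  m0: 00-00 ←essential
  m4: -0100,00-00,001-0
  m6: 0-11-,001-0
  m7: -0111,0-11-
  m10: -1-10,01-1-
  m11: 01-1- ←essential
  m13: 011-1 ←essential
  m14: -1-10,0-11-,01-1-
  m17: 10--1 ←essential
  m18: 1-010,1001-
  m19: 10--1,1001-
  m20: -0100,1010-
  m21: 10--1,1010-
  m23: -0111,10--1
  m26: -1-10,1-010
  m30: -1-10 ←essential
Essential: -1-10, 00-00, 01-1-, 011-1, 10--1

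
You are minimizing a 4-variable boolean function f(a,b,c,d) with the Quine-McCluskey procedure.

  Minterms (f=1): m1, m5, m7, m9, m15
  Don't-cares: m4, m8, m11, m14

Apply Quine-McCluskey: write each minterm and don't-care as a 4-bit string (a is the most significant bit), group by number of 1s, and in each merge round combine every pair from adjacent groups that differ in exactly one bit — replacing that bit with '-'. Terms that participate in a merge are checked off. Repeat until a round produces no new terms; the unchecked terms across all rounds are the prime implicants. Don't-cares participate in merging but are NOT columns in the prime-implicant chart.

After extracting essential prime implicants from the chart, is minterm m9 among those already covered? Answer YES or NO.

size-2^0 implicants → 0001(✓)  0100(✓)  0101(✓)  0111(✓)  1000(✓)  1001(✓)  1011(✓)  1110(✓)  1111(✓)
size-2^1 implicants → -001  -111  0-01  01-1  010-  1-11  10-1  100-  111-
Unchecked terms (primes): -001, -111, 0-01, 01-1, 010-, 1-11, 10-1, 100-, 111-
Minterm coverage:
  m1 ⊆ -001,0-01
  m5 ⊆ 0-01,01-1,010-
  m7 ⊆ -111,01-1
  m9 ⊆ -001,10-1,100-
  m15 ⊆ -111,1-11,111-
(no essential prime implicants)

NO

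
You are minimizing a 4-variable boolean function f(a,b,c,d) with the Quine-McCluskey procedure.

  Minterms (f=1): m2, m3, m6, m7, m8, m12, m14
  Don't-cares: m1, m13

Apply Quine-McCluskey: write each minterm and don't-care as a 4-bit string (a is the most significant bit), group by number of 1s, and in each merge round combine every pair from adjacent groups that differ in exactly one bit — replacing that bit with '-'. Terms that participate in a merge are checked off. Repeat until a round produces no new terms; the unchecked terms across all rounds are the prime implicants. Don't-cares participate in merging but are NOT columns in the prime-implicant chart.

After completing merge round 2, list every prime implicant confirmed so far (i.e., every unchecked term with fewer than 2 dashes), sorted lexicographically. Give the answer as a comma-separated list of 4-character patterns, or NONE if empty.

Round 0: 0001✓ 0010✓ 0011✓ 0110✓ 0111✓ 1000✓ 1100✓ 1101✓ 1110✓
Round 1: -110 0-10✓ 0-11✓ 00-1 001-✓ 011-✓ 1-00 11-0 110-
Round 2: 0-1-
PIs = {-110, 0-1-, 00-1, 1-00, 11-0, 110-}

-110, 00-1, 1-00, 11-0, 110-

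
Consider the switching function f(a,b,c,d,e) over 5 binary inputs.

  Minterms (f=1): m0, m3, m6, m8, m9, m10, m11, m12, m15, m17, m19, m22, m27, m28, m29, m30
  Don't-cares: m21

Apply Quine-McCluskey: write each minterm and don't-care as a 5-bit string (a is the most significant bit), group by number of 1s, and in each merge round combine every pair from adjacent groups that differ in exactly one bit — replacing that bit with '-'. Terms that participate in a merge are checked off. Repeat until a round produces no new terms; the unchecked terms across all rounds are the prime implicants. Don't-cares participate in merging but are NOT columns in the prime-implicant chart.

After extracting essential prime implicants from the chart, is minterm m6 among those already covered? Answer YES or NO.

[col 0] 00000*, 00011*, 00110*, 01000*, 01001*, 01010*, 01011*, 01100*, 01111*, 10001*, 10011*, 10101*, 10110*, 11011*, 11100*, 11101*, 11110*
[col 1] -0011*, -0110, -1011*, -1100, 0-000, 0-011*, 01-00, 01-11, 010-0*, 010-1*, 0100-*, 0101-*, 1-011*, 1-101, 1-110, 10-01, 100-1, 111-0, 1110-
[col 2] --011, 010--
Prime implicants: --011, -0110, -1100, 0-000, 01-00, 01-11, 010--, 1-101, 1-110, 10-01, 100-1, 111-0, 1110-
PI chart (minterm → PIs covering it):
  0 | 0-000  (sole → essential)
  3 | --011  (sole → essential)
  6 | -0110  (sole → essential)
  8 | 0-000,01-00,010--
  9 | 010--  (sole → essential)
  10 | 010--  (sole → essential)
  11 | --011,01-11,010--
  12 | -1100,01-00
  15 | 01-11  (sole → essential)
  17 | 10-01,100-1
  19 | --011,100-1
  22 | -0110,1-110
  27 | --011  (sole → essential)
  28 | -1100,111-0,1110-
  29 | 1-101,1110-
  30 | 1-110,111-0
Essential prime implicants: --011, -0110, 0-000, 01-11, 010--

YES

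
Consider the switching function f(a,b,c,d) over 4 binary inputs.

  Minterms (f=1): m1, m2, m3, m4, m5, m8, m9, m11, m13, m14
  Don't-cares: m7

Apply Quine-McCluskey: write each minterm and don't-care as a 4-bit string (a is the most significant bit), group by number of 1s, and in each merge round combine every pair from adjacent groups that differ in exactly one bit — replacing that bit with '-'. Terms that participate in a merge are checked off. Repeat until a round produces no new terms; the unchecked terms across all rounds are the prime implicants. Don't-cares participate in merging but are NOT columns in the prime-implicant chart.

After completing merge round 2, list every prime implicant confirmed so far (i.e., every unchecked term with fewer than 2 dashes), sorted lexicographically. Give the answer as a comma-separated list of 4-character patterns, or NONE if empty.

Round 0: 0001✓ 0010✓ 0011✓ 0100✓ 0101✓ 0111✓ 1000✓ 1001✓ 1011✓ 1101✓ 1110
Round 1: -001✓ -011✓ -101✓ 0-01✓ 0-11✓ 00-1✓ 001- 01-1✓ 010- 1-01✓ 10-1✓ 100-
Round 2: --01 -0-1 0--1
PIs = {--01, -0-1, 0--1, 001-, 010-, 100-, 1110}

001-, 010-, 100-, 1110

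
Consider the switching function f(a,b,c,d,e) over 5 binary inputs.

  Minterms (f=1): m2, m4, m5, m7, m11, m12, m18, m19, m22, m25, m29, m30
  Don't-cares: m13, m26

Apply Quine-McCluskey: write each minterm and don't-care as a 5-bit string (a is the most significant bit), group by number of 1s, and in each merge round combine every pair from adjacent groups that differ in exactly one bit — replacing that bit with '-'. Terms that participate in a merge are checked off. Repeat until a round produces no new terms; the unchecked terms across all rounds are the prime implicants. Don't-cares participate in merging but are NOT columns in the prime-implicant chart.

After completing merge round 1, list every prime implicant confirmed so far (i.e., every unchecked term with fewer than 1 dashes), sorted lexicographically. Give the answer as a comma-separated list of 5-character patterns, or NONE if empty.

Round 0: 00010✓ 00100✓ 00101✓ 00111✓ 01011 01100✓ 01101✓ 10010✓ 10011✓ 10110✓ 11001✓ 11010✓ 11101✓ 11110✓
Round 1: -0010 -1101 0-100✓ 0-101✓ 001-1 0010-✓ 0110-✓ 1-010✓ 1-110✓ 10-10✓ 1001- 11-01 11-10✓
Round 2: 0-10- 1--10
PIs = {-0010, -1101, 0-10-, 001-1, 01011, 1--10, 1001-, 11-01}

01011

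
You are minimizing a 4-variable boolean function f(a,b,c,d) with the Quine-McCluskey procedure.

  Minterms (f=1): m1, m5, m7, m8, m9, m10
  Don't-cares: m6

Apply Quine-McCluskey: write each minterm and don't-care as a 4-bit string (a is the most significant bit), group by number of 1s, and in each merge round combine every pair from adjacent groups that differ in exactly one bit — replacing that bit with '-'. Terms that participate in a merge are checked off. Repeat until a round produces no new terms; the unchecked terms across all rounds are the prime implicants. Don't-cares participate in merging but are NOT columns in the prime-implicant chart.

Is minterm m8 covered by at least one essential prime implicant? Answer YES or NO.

size-2^0 implicants → 0001(✓)  0101(✓)  0110(✓)  0111(✓)  1000(✓)  1001(✓)  1010(✓)
size-2^1 implicants → -001  0-01  01-1  011-  10-0  100-
Unchecked terms (primes): -001, 0-01, 01-1, 011-, 10-0, 100-
Minterm coverage:
  m1 ⊆ -001,0-01
  m5 ⊆ 0-01,01-1
  m7 ⊆ 01-1,011-
  m8 ⊆ 10-0,100-
  m9 ⊆ -001,100-
  m10 ⊆ 10-0 [E]
E = {10-0}

YES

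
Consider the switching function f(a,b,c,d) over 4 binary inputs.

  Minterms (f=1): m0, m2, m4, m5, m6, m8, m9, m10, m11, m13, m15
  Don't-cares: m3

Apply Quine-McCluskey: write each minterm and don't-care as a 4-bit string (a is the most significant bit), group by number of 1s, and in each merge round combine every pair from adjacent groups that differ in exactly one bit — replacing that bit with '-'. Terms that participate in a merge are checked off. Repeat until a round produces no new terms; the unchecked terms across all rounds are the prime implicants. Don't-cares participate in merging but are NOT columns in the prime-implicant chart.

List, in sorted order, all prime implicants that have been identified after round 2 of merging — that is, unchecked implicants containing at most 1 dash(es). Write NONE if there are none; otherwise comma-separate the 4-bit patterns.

[col 0] 0000*, 0010*, 0011*, 0100*, 0101*, 0110*, 1000*, 1001*, 1010*, 1011*, 1101*, 1111*
[col 1] -000*, -010*, -011*, -101, 0-00*, 0-10*, 00-0*, 001-*, 01-0*, 010-, 1-01*, 1-11*, 10-0*, 10-1*, 100-*, 101-*, 11-1*
[col 2] -0-0, -01-, 0--0, 1--1, 10--
Prime implicants: -0-0, -01-, -101, 0--0, 010-, 1--1, 10--

-101, 010-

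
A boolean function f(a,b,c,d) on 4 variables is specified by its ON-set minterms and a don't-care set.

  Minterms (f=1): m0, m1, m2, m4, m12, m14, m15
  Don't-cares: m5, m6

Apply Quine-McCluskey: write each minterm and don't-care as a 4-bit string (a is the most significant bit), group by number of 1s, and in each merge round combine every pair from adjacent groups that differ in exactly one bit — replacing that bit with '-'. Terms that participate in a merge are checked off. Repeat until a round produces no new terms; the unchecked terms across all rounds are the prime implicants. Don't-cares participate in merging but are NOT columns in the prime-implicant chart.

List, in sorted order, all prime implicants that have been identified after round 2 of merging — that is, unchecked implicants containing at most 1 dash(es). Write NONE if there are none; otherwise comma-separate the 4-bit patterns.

111-

size-2^0 implicants → 0000(✓)  0001(✓)  0010(✓)  0100(✓)  0101(✓)  0110(✓)  1100(✓)  1110(✓)  1111(✓)
size-2^1 implicants → -100(✓)  -110(✓)  0-00(✓)  0-01(✓)  0-10(✓)  00-0(✓)  000-(✓)  01-0(✓)  010-(✓)  11-0(✓)  111-
size-2^2 implicants → -1-0  0--0  0-0-
Unchecked terms (primes): -1-0, 0--0, 0-0-, 111-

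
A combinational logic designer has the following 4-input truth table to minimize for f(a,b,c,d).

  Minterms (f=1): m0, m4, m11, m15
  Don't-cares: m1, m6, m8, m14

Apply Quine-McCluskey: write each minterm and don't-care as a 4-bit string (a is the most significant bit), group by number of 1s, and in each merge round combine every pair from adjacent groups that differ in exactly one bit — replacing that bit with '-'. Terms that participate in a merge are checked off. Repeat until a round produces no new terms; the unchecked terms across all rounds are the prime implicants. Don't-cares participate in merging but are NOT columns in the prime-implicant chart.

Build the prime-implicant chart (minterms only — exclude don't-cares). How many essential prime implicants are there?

1

Round 0: 0000✓ 0001✓ 0100✓ 0110✓ 1000✓ 1011✓ 1110✓ 1111✓
Round 1: -000 -110 0-00 000- 01-0 1-11 111-
PIs = {-000, -110, 0-00, 000-, 01-0, 1-11, 111-}
Coverage chart:
  m0: -000,0-00,000-
  m4: 0-00,01-0
  m11: 1-11 ←essential
  m15: 1-11,111-
Essential: 1-11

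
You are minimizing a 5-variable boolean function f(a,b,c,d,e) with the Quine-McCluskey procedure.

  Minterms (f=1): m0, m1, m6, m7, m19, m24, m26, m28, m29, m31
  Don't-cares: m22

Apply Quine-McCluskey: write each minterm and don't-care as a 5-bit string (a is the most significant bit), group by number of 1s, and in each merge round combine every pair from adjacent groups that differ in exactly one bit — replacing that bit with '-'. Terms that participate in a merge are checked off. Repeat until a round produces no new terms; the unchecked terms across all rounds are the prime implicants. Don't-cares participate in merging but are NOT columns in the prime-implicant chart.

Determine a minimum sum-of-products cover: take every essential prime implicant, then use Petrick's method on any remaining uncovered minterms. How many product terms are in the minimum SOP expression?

6

size-2^0 implicants → 00000(✓)  00001(✓)  00110(✓)  00111(✓)  10011  10110(✓)  11000(✓)  11010(✓)  11100(✓)  11101(✓)  11111(✓)
size-2^1 implicants → -0110  0000-  0011-  11-00  110-0  111-1  1110-
Unchecked terms (primes): -0110, 0000-, 0011-, 10011, 11-00, 110-0, 111-1, 1110-
Minterm coverage:
  m0 ⊆ 0000- [E]
  m1 ⊆ 0000- [E]
  m6 ⊆ -0110,0011-
  m7 ⊆ 0011- [E]
  m19 ⊆ 10011 [E]
  m24 ⊆ 11-00,110-0
  m26 ⊆ 110-0 [E]
  m28 ⊆ 11-00,1110-
  m29 ⊆ 111-1,1110-
  m31 ⊆ 111-1 [E]
E = {0000-, 0011-, 10011, 110-0, 111-1}
Petrick residual → 11-00
Cover = a'b'c'd' + a'b'cd + ab'c'de + abd'e' + abc'e' + abce  |cover|=6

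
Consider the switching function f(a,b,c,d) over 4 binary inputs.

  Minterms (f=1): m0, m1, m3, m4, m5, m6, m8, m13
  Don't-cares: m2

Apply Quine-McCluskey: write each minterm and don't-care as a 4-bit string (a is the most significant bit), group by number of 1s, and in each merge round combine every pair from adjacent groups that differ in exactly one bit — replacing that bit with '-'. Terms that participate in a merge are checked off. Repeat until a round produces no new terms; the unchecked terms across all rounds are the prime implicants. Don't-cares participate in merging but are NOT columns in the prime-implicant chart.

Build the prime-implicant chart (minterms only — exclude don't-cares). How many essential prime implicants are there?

4

[col 0] 0000*, 0001*, 0010*, 0011*, 0100*, 0101*, 0110*, 1000*, 1101*
[col 1] -000, -101, 0-00*, 0-01*, 0-10*, 00-0*, 00-1*, 000-*, 001-*, 01-0*, 010-*
[col 2] 0--0, 0-0-, 00--
Prime implicants: -000, -101, 0--0, 0-0-, 00--
PI chart (minterm → PIs covering it):
  0 | -000,0--0,0-0-,00--
  1 | 0-0-,00--
  3 | 00--  (sole → essential)
  4 | 0--0,0-0-
  5 | -101,0-0-
  6 | 0--0  (sole → essential)
  8 | -000  (sole → essential)
  13 | -101  (sole → essential)
Essential prime implicants: -000, -101, 0--0, 00--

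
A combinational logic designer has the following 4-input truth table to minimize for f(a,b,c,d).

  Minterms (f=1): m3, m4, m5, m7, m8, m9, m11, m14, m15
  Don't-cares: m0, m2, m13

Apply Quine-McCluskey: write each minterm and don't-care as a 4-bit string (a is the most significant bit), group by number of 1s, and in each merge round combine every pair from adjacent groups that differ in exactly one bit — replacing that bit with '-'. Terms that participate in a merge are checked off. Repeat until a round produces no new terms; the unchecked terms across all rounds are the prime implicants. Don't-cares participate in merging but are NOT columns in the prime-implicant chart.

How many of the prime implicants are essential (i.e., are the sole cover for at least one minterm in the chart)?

1

Round 0: 0000✓ 0010✓ 0011✓ 0100✓ 0101✓ 0111✓ 1000✓ 1001✓ 1011✓ 1101✓ 1110✓ 1111✓
Round 1: -000 -011✓ -101✓ -111✓ 0-00 0-11✓ 00-0 001- 01-1✓ 010- 1-01✓ 1-11✓ 10-1✓ 100- 11-1✓ 111-
Round 2: --11 -1-1 1--1
PIs = {--11, -000, -1-1, 0-00, 00-0, 001-, 010-, 1--1, 100-, 111-}
Coverage chart:
  m3: --11,001-
  m4: 0-00,010-
  m5: -1-1,010-
  m7: --11,-1-1
  m8: -000,100-
  m9: 1--1,100-
  m11: --11,1--1
  m14: 111- ←essential
  m15: --11,-1-1,1--1,111-
Essential: 111-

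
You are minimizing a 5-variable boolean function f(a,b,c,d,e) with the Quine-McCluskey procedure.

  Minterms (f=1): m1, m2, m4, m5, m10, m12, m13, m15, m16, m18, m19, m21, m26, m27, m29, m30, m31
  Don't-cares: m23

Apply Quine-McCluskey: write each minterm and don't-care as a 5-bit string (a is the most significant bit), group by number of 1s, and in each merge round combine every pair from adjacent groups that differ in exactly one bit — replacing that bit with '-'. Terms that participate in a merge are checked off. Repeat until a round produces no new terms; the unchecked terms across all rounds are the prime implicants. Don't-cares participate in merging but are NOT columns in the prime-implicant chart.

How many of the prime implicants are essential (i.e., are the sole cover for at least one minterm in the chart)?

6

Round 0: 00001✓ 00010✓ 00100✓ 00101✓ 01010✓ 01100✓ 01101✓ 01111✓ 10000✓ 10010✓ 10011✓ 10101✓ 10111✓ 11010✓ 11011✓ 11101✓ 11110✓ 11111✓
Round 1: -0010✓ -0101✓ -1010✓ -1101✓ -1111✓ 0-010✓ 0-100✓ 0-101✓ 00-01 0010-✓ 011-1✓ 0110-✓ 1-010✓ 1-011✓ 1-101✓ 1-111✓ 10-11✓ 100-0 1001-✓ 101-1✓ 11-10✓ 11-11✓ 1101-✓ 111-1✓ 1111-✓
Round 2: --010 --101 -11-1 0-10- 1--11 1-01- 1-1-1 11-1-
PIs = {--010, --101, -11-1, 0-10-, 00-01, 1--11, 1-01-, 1-1-1, 100-0, 11-1-}
Coverage chart:
  m1: 00-01 ←essential
  m2: --010 ←essential
  m4: 0-10- ←essential
  m5: --101,0-10-,00-01
  m10: --010 ←essential
  m12: 0-10- ←essential
  m13: --101,-11-1,0-10-
  m15: -11-1 ←essential
  m16: 100-0 ←essential
  m18: --010,1-01-,100-0
  m19: 1--11,1-01-
  m21: --101,1-1-1
  m26: --010,1-01-,11-1-
  m27: 1--11,1-01-,11-1-
  m29: --101,-11-1,1-1-1
  m30: 11-1- ←essential
  m31: -11-1,1--11,1-1-1,11-1-
Essential: --010, -11-1, 0-10-, 00-01, 100-0, 11-1-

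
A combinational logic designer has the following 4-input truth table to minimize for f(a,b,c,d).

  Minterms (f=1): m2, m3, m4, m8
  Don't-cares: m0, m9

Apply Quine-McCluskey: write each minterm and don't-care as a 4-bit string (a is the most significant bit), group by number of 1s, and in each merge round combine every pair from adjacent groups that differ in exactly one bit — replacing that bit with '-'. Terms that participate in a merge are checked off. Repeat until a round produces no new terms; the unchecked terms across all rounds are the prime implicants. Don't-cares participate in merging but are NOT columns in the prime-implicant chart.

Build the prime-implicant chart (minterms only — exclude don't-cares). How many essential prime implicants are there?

2

[col 0] 0000*, 0010*, 0011*, 0100*, 1000*, 1001*
[col 1] -000, 0-00, 00-0, 001-, 100-
Prime implicants: -000, 0-00, 00-0, 001-, 100-
PI chart (minterm → PIs covering it):
  2 | 00-0,001-
  3 | 001-  (sole → essential)
  4 | 0-00  (sole → essential)
  8 | -000,100-
Essential prime implicants: 0-00, 001-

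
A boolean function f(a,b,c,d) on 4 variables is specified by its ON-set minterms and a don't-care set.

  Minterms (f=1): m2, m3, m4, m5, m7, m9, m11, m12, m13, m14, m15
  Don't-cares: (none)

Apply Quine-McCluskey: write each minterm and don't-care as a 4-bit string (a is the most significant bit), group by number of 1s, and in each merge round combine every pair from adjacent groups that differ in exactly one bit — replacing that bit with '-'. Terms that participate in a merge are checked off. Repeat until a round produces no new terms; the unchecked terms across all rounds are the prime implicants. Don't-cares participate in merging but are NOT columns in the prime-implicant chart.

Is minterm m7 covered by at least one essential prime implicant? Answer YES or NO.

NO

size-2^0 implicants → 0010(✓)  0011(✓)  0100(✓)  0101(✓)  0111(✓)  1001(✓)  1011(✓)  1100(✓)  1101(✓)  1110(✓)  1111(✓)
size-2^1 implicants → -011(✓)  -100(✓)  -101(✓)  -111(✓)  0-11(✓)  001-  01-1(✓)  010-(✓)  1-01(✓)  1-11(✓)  10-1(✓)  11-0(✓)  11-1(✓)  110-(✓)  111-(✓)
size-2^2 implicants → --11  -1-1  -10-  1--1  11--
Unchecked terms (primes): --11, -1-1, -10-, 001-, 1--1, 11--
Minterm coverage:
  m2 ⊆ 001- [E]
  m3 ⊆ --11,001-
  m4 ⊆ -10- [E]
  m5 ⊆ -1-1,-10-
  m7 ⊆ --11,-1-1
  m9 ⊆ 1--1 [E]
  m11 ⊆ --11,1--1
  m12 ⊆ -10-,11--
  m13 ⊆ -1-1,-10-,1--1,11--
  m14 ⊆ 11-- [E]
  m15 ⊆ --11,-1-1,1--1,11--
E = {-10-, 001-, 1--1, 11--}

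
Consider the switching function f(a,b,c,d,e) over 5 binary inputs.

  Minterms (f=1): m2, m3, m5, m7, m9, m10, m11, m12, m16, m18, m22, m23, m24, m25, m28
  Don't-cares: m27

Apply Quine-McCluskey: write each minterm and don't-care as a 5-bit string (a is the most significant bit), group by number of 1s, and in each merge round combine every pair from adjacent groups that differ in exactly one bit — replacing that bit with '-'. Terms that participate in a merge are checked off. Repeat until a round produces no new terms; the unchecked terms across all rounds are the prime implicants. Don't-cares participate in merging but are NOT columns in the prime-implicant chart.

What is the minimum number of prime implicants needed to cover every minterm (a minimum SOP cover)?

[col 0] 00010*, 00011*, 00101*, 00111*, 01001*, 01010*, 01011*, 01100*, 10000*, 10010*, 10110*, 10111*, 11000*, 11001*, 11011*, 11100*
[col 1] -0010, -0111, -1001*, -1011*, -1100, 0-010*, 0-011*, 00-11, 0001-*, 001-1, 010-1*, 0101-*, 1-000, 10-10, 100-0, 1011-, 11-00, 110-1*, 1100-
[col 2] -10-1, 0-01-
Prime implicants: -0010, -0111, -10-1, -1100, 0-01-, 00-11, 001-1, 1-000, 10-10, 100-0, 1011-, 11-00, 1100-
PI chart (minterm → PIs covering it):
  2 | -0010,0-01-
  3 | 0-01-,00-11
  5 | 001-1  (sole → essential)
  7 | -0111,00-11,001-1
  9 | -10-1  (sole → essential)
  10 | 0-01-  (sole → essential)
  11 | -10-1,0-01-
  12 | -1100  (sole → essential)
  16 | 1-000,100-0
  18 | -0010,10-10,100-0
  22 | 10-10,1011-
  23 | -0111,1011-
  24 | 1-000,11-00,1100-
  25 | -10-1,1100-
  28 | -1100,11-00
Essential prime implicants: -10-1, -1100, 0-01-, 001-1
Petrick residual → -0010, 1-000, 1011-
Minimum SOP uses 7 PIs: b'c'de' + bc'e + bcd'e' + a'c'd + a'b'ce + ac'd'e' + ab'cd

7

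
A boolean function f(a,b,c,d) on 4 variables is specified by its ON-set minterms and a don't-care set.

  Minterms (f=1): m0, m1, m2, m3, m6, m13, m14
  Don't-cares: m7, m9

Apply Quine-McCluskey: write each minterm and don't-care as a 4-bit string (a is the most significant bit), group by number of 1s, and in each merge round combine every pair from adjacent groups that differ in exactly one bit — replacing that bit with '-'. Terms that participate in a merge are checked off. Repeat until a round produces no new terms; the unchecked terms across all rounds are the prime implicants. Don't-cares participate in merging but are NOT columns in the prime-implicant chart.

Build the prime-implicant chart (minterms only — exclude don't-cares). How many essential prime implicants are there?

Round 0: 0000✓ 0001✓ 0010✓ 0011✓ 0110✓ 0111✓ 1001✓ 1101✓ 1110✓
Round 1: -001 -110 0-10✓ 0-11✓ 00-0✓ 00-1✓ 000-✓ 001-✓ 011-✓ 1-01
Round 2: 0-1- 00--
PIs = {-001, -110, 0-1-, 00--, 1-01}
Coverage chart:
  m0: 00-- ←essential
  m1: -001,00--
  m2: 0-1-,00--
  m3: 0-1-,00--
  m6: -110,0-1-
  m13: 1-01 ←essential
  m14: -110 ←essential
Essential: -110, 00--, 1-01

3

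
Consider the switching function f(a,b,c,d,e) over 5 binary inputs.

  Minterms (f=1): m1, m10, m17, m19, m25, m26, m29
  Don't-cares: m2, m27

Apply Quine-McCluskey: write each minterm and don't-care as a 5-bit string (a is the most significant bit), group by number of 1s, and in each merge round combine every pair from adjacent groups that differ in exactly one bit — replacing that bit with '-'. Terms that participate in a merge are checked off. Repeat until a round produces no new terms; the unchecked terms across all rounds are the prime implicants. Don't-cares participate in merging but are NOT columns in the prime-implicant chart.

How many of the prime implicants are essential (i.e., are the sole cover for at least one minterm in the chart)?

3

Round 0: 00001✓ 00010✓ 01010✓ 10001✓ 10011✓ 11001✓ 11010✓ 11011✓ 11101✓
Round 1: -0001 -1010 0-010 1-001✓ 1-011✓ 100-1✓ 11-01 110-1✓ 1101-
Round 2: 1-0-1
PIs = {-0001, -1010, 0-010, 1-0-1, 11-01, 1101-}
Coverage chart:
  m1: -0001 ←essential
  m10: -1010,0-010
  m17: -0001,1-0-1
  m19: 1-0-1 ←essential
  m25: 1-0-1,11-01
  m26: -1010,1101-
  m29: 11-01 ←essential
Essential: -0001, 1-0-1, 11-01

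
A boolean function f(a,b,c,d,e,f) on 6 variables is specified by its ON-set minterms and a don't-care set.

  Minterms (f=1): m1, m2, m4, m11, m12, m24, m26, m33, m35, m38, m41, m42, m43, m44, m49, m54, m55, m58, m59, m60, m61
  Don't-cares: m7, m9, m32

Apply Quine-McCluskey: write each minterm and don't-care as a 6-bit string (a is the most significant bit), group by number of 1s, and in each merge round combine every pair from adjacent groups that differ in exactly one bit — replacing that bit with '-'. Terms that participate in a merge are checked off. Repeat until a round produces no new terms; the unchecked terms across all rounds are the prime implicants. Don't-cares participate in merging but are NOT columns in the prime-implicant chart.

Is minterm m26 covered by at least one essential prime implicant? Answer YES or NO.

YES

size-2^0 implicants → 000001(✓)  000010  000100(✓)  000111  001001(✓)  001011(✓)  001100(✓)  011000(✓)  011010(✓)  100000(✓)  100001(✓)  100011(✓)  100110(✓)  101001(✓)  101010(✓)  101011(✓)  101100(✓)  110001(✓)  110110(✓)  110111(✓)  111010(✓)  111011(✓)  111100(✓)  111101(✓)
size-2^1 implicants → -00001(✓)  -01001(✓)  -01011(✓)  -01100  -11010  00-001(✓)  00-100  0010-1(✓)  0110-0  1-0001  1-0110  1-1010(✓)  1-1011(✓)  1-1100  10-001(✓)  10-011(✓)  1000-1(✓)  10000-  1010-1(✓)  10101-(✓)  11011-  11101-(✓)  11110-
size-2^2 implicants → -0-001  -010-1  1-101-  10-0-1
Unchecked terms (primes): -0-001, -010-1, -01100, -11010, 00-100, 000010, 000111, 0110-0, 1-0001, 1-0110, 1-101-, 1-1100, 10-0-1, 10000-, 11011-, 11110-
Minterm coverage:
  m1 ⊆ -0-001 [E]
  m2 ⊆ 000010 [E]
  m4 ⊆ 00-100 [E]
  m11 ⊆ -010-1 [E]
  m12 ⊆ -01100,00-100
  m24 ⊆ 0110-0 [E]
  m26 ⊆ -11010,0110-0
  m33 ⊆ -0-001,1-0001,10-0-1,10000-
  m35 ⊆ 10-0-1 [E]
  m38 ⊆ 1-0110 [E]
  m41 ⊆ -0-001,-010-1,10-0-1
  m42 ⊆ 1-101- [E]
  m43 ⊆ -010-1,1-101-,10-0-1
  m44 ⊆ -01100,1-1100
  m49 ⊆ 1-0001 [E]
  m54 ⊆ 1-0110,11011-
  m55 ⊆ 11011- [E]
  m58 ⊆ -11010,1-101-
  m59 ⊆ 1-101- [E]
  m60 ⊆ 1-1100,11110-
  m61 ⊆ 11110- [E]
E = {-0-001, -010-1, 00-100, 000010, 0110-0, 1-0001, 1-0110, 1-101-, 10-0-1, 11011-, 11110-}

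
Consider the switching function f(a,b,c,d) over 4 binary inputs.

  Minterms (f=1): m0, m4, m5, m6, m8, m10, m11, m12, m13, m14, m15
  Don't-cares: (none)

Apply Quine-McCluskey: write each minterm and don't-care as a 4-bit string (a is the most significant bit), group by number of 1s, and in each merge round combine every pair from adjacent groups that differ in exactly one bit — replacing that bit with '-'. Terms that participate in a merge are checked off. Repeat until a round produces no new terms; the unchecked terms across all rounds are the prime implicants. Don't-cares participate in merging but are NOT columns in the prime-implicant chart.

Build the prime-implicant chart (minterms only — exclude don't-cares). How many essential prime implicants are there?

[col 0] 0000*, 0100*, 0101*, 0110*, 1000*, 1010*, 1011*, 1100*, 1101*, 1110*, 1111*
[col 1] -000*, -100*, -101*, -110*, 0-00*, 01-0*, 010-*, 1-00*, 1-10*, 1-11*, 10-0*, 101-*, 11-0*, 11-1*, 110-*, 111-*
[col 2] --00, -1-0, -10-, 1--0, 1-1-, 11--
Prime implicants: --00, -1-0, -10-, 1--0, 1-1-, 11--
PI chart (minterm → PIs covering it):
  0 | --00  (sole → essential)
  4 | --00,-1-0,-10-
  5 | -10-  (sole → essential)
  6 | -1-0  (sole → essential)
  8 | --00,1--0
  10 | 1--0,1-1-
  11 | 1-1-  (sole → essential)
  12 | --00,-1-0,-10-,1--0,11--
  13 | -10-,11--
  14 | -1-0,1--0,1-1-,11--
  15 | 1-1-,11--
Essential prime implicants: --00, -1-0, -10-, 1-1-

4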